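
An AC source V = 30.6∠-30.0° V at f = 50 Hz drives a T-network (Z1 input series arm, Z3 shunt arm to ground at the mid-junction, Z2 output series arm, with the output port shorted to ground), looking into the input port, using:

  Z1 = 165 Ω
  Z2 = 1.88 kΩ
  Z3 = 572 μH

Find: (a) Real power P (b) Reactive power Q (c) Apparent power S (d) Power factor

Step 1 — Angular frequency: ω = 2π·f = 2π·50 = 314.2 rad/s.
Step 2 — Component impedances:
  Z1: Z = R = 165 Ω
  Z2: Z = R = 1880 Ω
  Z3: Z = jωL = j·314.2·0.000572 = 0 + j0.1797 Ω
Step 3 — With the output port shorted to ground, the output series arm Z2 runs from the junction to ground; the shunt arm Z3 also runs from the junction to ground. They appear in parallel: Z3 || Z2 = 1.718e-05 + j0.1797 Ω.
Step 4 — Series with input arm Z1: Z_in = Z1 + (Z3 || Z2) = 165 + j0.1797 Ω = 165∠0.1° Ω.
Step 5 — Source phasor: V = 30.6∠-30.0° V = 26.5 - j15.3 V.
Step 6 — Current: I = V / Z = 0.1605 - j0.0929 A = 0.1855∠-30.1° A.
Step 7 — Complex power: S = V·I* = 5.675 + j0.00618 VA.
Step 8 — Real power: P = Re(S) = 5.675 W.
Step 9 — Reactive power: Q = Im(S) = 0.00618 VAR.
Step 10 — Apparent power: |S| = 5.675 VA.
Step 11 — Power factor: PF = P/|S| = 1 (lagging).

(a) P = 5.675 W  (b) Q = 0.00618 VAR  (c) S = 5.675 VA  (d) PF = 1 (lagging)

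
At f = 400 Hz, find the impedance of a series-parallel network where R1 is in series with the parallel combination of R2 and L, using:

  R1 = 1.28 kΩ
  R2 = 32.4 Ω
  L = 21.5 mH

Step 1 — Angular frequency: ω = 2π·f = 2π·400 = 2513 rad/s.
Step 2 — Component impedances:
  R1: Z = R = 1280 Ω
  R2: Z = R = 32.4 Ω
  L: Z = jωL = j·2513·0.0215 = 0 + j54.04 Ω
Step 3 — Parallel branch: R2 || L = 1/(1/R2 + 1/L) = 23.83 + j14.29 Ω.
Step 4 — Series with R1: Z_total = R1 + (R2 || L) = 1304 + j14.29 Ω = 1304∠0.6° Ω.

Z = 1304 + j14.29 Ω = 1304∠0.6° Ω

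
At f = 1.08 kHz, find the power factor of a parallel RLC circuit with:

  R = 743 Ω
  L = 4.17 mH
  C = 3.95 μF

Step 1 — Angular frequency: ω = 2π·f = 2π·1080 = 6786 rad/s.
Step 2 — Component impedances:
  R: Z = R = 743 Ω
  L: Z = jωL = j·6786·0.00417 = 0 + j28.3 Ω
  C: Z = 1/(jωC) = -j/(ω·C) = 0 - j37.31 Ω
Step 3 — Parallel combination: 1/Z_total = 1/R + 1/L + 1/C; Z_total = 18.03 + j114.3 Ω = 115.7∠81.0° Ω.
Step 4 — Power factor: PF = cos(φ) = Re(Z)/|Z| = 18.03/115.7 = 0.1558.
Step 5 — Type: Im(Z) = 114.3 ⇒ lagging (phase φ = 81.0°).

PF = 0.1558 (lagging, φ = 81.0°)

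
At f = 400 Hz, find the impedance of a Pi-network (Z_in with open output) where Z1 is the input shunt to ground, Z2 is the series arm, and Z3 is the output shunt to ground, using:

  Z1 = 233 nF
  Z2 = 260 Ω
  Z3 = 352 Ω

Step 1 — Angular frequency: ω = 2π·f = 2π·400 = 2513 rad/s.
Step 2 — Component impedances:
  Z1: Z = 1/(jωC) = -j/(ω·C) = 0 - j1708 Ω
  Z2: Z = R = 260 Ω
  Z3: Z = R = 352 Ω
Step 3 — With open output, the series arm Z2 and the output shunt Z3 appear in series to ground: Z2 + Z3 = 612 Ω.
Step 4 — Parallel with input shunt Z1: Z_in = Z1 || (Z2 + Z3) = 542.3 - j194.4 Ω = 576.1∠-19.7° Ω.

Z = 542.3 - j194.4 Ω = 576.1∠-19.7° Ω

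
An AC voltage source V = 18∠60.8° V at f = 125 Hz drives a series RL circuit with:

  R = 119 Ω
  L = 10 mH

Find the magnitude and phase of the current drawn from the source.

Step 1 — Angular frequency: ω = 2π·f = 2π·125 = 785.4 rad/s.
Step 2 — Component impedances:
  R: Z = R = 119 Ω
  L: Z = jωL = j·785.4·0.01 = 0 + j7.854 Ω
Step 3 — Series combination: Z_total = R + L = 119 + j7.854 Ω = 119.3∠3.8° Ω.
Step 4 — Source phasor: V = 18∠60.8° V = 8.781 + j15.71 V.
Step 5 — Ohm's law: I = V / Z_total = (8.781 + j15.71) / (119 + j7.854) = 0.08215 + j0.1266 A.
Step 6 — Convert to polar: |I| = 0.1509 A, ∠I = 57.0°.

I = 0.1509∠57.0° A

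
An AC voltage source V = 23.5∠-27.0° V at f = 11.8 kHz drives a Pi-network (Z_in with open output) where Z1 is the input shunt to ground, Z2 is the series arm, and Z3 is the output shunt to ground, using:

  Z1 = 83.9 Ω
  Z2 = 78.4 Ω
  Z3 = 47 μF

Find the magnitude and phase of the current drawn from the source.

Step 1 — Angular frequency: ω = 2π·f = 2π·1.18e+04 = 7.414e+04 rad/s.
Step 2 — Component impedances:
  Z1: Z = R = 83.9 Ω
  Z2: Z = R = 78.4 Ω
  Z3: Z = 1/(jωC) = -j/(ω·C) = 0 - j0.287 Ω
Step 3 — With open output, the series arm Z2 and the output shunt Z3 appear in series to ground: Z2 + Z3 = 78.4 - j0.287 Ω.
Step 4 — Parallel with input shunt Z1: Z_in = Z1 || (Z2 + Z3) = 40.53 - j0.07669 Ω = 40.53∠-0.1° Ω.
Step 5 — Source phasor: V = 23.5∠-27.0° V = 20.94 - j10.67 V.
Step 6 — Ohm's law: I = V / Z_total = (20.94 - j10.67) / (40.53 - j0.07669) = 0.5171 - j0.2623 A.
Step 7 — Convert to polar: |I| = 0.5798 A, ∠I = -26.9°.

I = 0.5798∠-26.9° A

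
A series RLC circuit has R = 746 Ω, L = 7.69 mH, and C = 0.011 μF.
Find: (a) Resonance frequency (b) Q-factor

Step 1 — Resonance condition Im(Z)=0 gives ω₀ = 1/√(LC).
Step 2 — ω₀ = 1/√(0.00769·1.1e-08) = 1.087e+05 rad/s.
Step 3 — f₀ = ω₀/(2π) = 1.73e+04 Hz.
Step 4 — Series Q: Q = ω₀L/R = 1.087e+05·0.00769/746 = 1.121.

(a) f₀ = 1.73e+04 Hz  (b) Q = 1.121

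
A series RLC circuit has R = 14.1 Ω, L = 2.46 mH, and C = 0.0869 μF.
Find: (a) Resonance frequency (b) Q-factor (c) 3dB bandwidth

Step 1 — Resonance: ω₀ = 1/√(LC) = 1/√(0.00246·8.69e-08) = 6.839e+04 rad/s.
Step 2 — f₀ = ω₀/(2π) = 1.089e+04 Hz.
Step 3 — Series Q: Q = ω₀L/R = 6.839e+04·0.00246/14.1 = 11.93.
Step 4 — Bandwidth: Δω = ω₀/Q = 5732 rad/s; BW = Δω/(2π) = 912.2 Hz.

(a) f₀ = 1.089e+04 Hz  (b) Q = 11.93  (c) BW = 912.2 Hz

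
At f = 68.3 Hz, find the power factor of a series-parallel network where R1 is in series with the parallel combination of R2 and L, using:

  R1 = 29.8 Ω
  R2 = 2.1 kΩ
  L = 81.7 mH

Step 1 — Angular frequency: ω = 2π·f = 2π·68.3 = 429.1 rad/s.
Step 2 — Component impedances:
  R1: Z = R = 29.8 Ω
  R2: Z = R = 2100 Ω
  L: Z = jωL = j·429.1·0.0817 = 0 + j35.06 Ω
Step 3 — Parallel branch: R2 || L = 1/(1/R2 + 1/L) = 0.5852 + j35.05 Ω.
Step 4 — Series with R1: Z_total = R1 + (R2 || L) = 30.39 + j35.05 Ω = 46.39∠49.1° Ω.
Step 5 — Power factor: PF = cos(φ) = Re(Z)/|Z| = 30.385/46.388 = 0.655.
Step 6 — Type: Im(Z) = 35.05 ⇒ lagging (phase φ = 49.1°).

PF = 0.655 (lagging, φ = 49.1°)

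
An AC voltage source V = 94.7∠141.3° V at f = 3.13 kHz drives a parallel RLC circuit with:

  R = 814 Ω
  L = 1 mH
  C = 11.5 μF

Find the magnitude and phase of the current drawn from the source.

Step 1 — Angular frequency: ω = 2π·f = 2π·3130 = 1.967e+04 rad/s.
Step 2 — Component impedances:
  R: Z = R = 814 Ω
  L: Z = jωL = j·1.967e+04·0.001 = 0 + j19.67 Ω
  C: Z = 1/(jωC) = -j/(ω·C) = 0 - j4.422 Ω
Step 3 — Parallel combination: 1/Z_total = 1/R + 1/L + 1/C; Z_total = 0.03997 - j5.704 Ω = 5.704∠-89.6° Ω.
Step 4 — Source phasor: V = 94.7∠141.3° V = -73.91 + j59.21 V.
Step 5 — Ohm's law: I = V / Z_total = (-73.91 + j59.21) / (0.03997 - j5.704) = -10.47 - j12.88 A.
Step 6 — Convert to polar: |I| = 16.6 A, ∠I = -129.1°.

I = 16.6∠-129.1° A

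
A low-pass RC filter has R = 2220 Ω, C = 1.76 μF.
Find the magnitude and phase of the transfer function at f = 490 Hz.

Step 1 — Angular frequency: ω = 2π·490 = 3079 rad/s.
Step 2 — Transfer function: H(jω) = 1/(1 + jωRC).
Step 3 — Denominator: 1 + jωRC = 1 + j·3079·2220·1.76e-06 = 1 + j12.03.
Step 4 — H = 0.006863 - j0.08256.
Step 5 — Magnitude: |H| = 0.08284 (-21.6 dB); phase: φ = -85.2°.

|H| = 0.08284 (-21.6 dB), φ = -85.2°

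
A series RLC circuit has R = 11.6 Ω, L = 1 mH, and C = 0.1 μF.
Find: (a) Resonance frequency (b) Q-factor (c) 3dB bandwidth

Step 1 — Resonance condition Im(Z)=0 gives ω₀ = 1/√(LC).
Step 2 — ω₀ = 1/√(0.001·1e-07) = 1e+05 rad/s.
Step 3 — f₀ = ω₀/(2π) = 1.592e+04 Hz.
Step 4 — Series Q: Q = ω₀L/R = 1e+05·0.001/11.6 = 8.621.
Step 5 — 3dB bandwidth: Δω = ω₀/Q = 1.16e+04 rad/s; BW = Δω/(2π) = 1846 Hz.

(a) f₀ = 1.592e+04 Hz  (b) Q = 8.621  (c) BW = 1846 Hz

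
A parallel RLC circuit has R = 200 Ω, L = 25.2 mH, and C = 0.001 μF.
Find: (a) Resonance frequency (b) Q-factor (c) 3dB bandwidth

Step 1 — Resonance: ω₀ = 1/√(LC) = 1/√(0.0252·1e-09) = 1.992e+05 rad/s.
Step 2 — f₀ = ω₀/(2π) = 3.17e+04 Hz.
Step 3 — Parallel Q: Q = R/(ω₀L) = 200/(1.992e+05·0.0252) = 0.03984.
Step 4 — Bandwidth: Δω = ω₀/Q = 5e+06 rad/s; BW = Δω/(2π) = 7.958e+05 Hz.

(a) f₀ = 3.17e+04 Hz  (b) Q = 0.03984  (c) BW = 7.958e+05 Hz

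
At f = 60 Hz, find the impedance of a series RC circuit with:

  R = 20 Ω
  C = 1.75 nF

Step 1 — Angular frequency: ω = 2π·f = 2π·60 = 377 rad/s.
Step 2 — Component impedances:
  R: Z = R = 20 Ω
  C: Z = 1/(jωC) = -j/(ω·C) = 0 - j1.516e+06 Ω
Step 3 — Series combination: Z_total = R + C = 20 - j1.516e+06 Ω = 1.516e+06∠-90.0° Ω.

Z = 20 - j1.516e+06 Ω = 1.516e+06∠-90.0° Ω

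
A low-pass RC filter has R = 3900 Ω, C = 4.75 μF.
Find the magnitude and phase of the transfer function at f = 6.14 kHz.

Step 1 — Angular frequency: ω = 2π·6140 = 3.858e+04 rad/s.
Step 2 — Transfer function: H(jω) = 1/(1 + jωRC).
Step 3 — Denominator: 1 + jωRC = 1 + j·3.858e+04·3900·4.75e-06 = 1 + j714.7.
Step 4 — H = 1.958e-06 - j0.001399.
Step 5 — Magnitude: |H| = 0.001399 (-57.1 dB); phase: φ = -89.9°.

|H| = 0.001399 (-57.1 dB), φ = -89.9°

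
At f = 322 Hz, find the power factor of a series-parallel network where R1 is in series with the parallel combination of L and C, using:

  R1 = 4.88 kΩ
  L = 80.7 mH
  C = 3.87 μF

Step 1 — Angular frequency: ω = 2π·f = 2π·322 = 2023 rad/s.
Step 2 — Component impedances:
  R1: Z = R = 4880 Ω
  L: Z = jωL = j·2023·0.0807 = 0 + j163.3 Ω
  C: Z = 1/(jωC) = -j/(ω·C) = 0 - j127.7 Ω
Step 3 — Parallel branch: L || C = 1/(1/L + 1/C) = 0 - j586.5 Ω.
Step 4 — Series with R1: Z_total = R1 + (L || C) = 4880 - j586.5 Ω = 4915∠-6.9° Ω.
Step 5 — Power factor: PF = cos(φ) = Re(Z)/|Z| = 4880/4915 = 0.9929.
Step 6 — Type: Im(Z) = -586.5 ⇒ leading (phase φ = -6.9°).

PF = 0.9929 (leading, φ = -6.9°)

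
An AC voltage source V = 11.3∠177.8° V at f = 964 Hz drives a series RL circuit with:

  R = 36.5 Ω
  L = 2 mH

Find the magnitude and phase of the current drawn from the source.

Step 1 — Angular frequency: ω = 2π·f = 2π·964 = 6057 rad/s.
Step 2 — Component impedances:
  R: Z = R = 36.5 Ω
  L: Z = jωL = j·6057·0.002 = 0 + j12.11 Ω
Step 3 — Series combination: Z_total = R + L = 36.5 + j12.11 Ω = 38.46∠18.4° Ω.
Step 4 — Source phasor: V = 11.3∠177.8° V = -11.29 + j0.4338 V.
Step 5 — Ohm's law: I = V / Z_total = (-11.29 + j0.4338) / (36.5 + j12.11) = -0.2751 + j0.1032 A.
Step 6 — Convert to polar: |I| = 0.2938 A, ∠I = 159.4°.

I = 0.2938∠159.4° A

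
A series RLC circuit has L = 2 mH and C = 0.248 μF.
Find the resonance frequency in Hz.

Step 1 — Resonance condition Im(Z)=0 gives ω₀ = 1/√(LC).
Step 2 — ω₀ = 1/√(0.002·2.48e-07) = 4.49e+04 rad/s.
Step 3 — f₀ = ω₀/(2π) = 7146 Hz.

f₀ = 7146 Hz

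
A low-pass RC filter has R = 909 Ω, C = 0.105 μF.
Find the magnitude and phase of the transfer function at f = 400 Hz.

Step 1 — Angular frequency: ω = 2π·400 = 2513 rad/s.
Step 2 — Transfer function: H(jω) = 1/(1 + jωRC).
Step 3 — Denominator: 1 + jωRC = 1 + j·2513·909·1.05e-07 = 1 + j0.2399.
Step 4 — H = 0.9456 - j0.2268.
Step 5 — Magnitude: |H| = 0.9724 (-0.2 dB); phase: φ = -13.5°.

|H| = 0.9724 (-0.2 dB), φ = -13.5°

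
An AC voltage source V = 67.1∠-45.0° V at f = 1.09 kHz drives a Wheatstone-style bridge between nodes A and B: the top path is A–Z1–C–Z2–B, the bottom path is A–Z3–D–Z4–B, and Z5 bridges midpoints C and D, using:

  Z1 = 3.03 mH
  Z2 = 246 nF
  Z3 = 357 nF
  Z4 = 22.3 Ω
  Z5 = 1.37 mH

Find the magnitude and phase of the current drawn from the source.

Step 1 — Angular frequency: ω = 2π·f = 2π·1090 = 6849 rad/s.
Step 2 — Component impedances:
  Z1: Z = jωL = j·6849·0.00303 = 0 + j20.75 Ω
  Z2: Z = 1/(jωC) = -j/(ω·C) = 0 - j593.6 Ω
  Z3: Z = 1/(jωC) = -j/(ω·C) = 0 - j409 Ω
  Z4: Z = R = 22.3 Ω
  Z5: Z = jωL = j·6849·0.00137 = 0 + j9.383 Ω
Step 3 — Bridge requires nodal analysis (the Z5 bridge couples midpoints C and D, so the two paths cannot be reduced to a simple series/parallel combination). Setting node B to ground and injecting 1 A at node A, the 3-node admittance system at A, C, D solves to V_A = Z_AB = 23.05 + j31.83 Ω = 39.29∠54.1° Ω.
Step 4 — Source phasor: V = 67.1∠-45.0° V = 47.45 - j47.45 V.
Step 5 — Ohm's law: I = V / Z_total = (47.45 - j47.45) / (23.05 + j31.83) = -0.2698 - j1.686 A.
Step 6 — Convert to polar: |I| = 1.708 A, ∠I = -99.1°.

I = 1.708∠-99.1° A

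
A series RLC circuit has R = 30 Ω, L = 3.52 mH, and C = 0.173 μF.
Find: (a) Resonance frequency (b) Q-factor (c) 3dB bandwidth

Step 1 — Resonance condition Im(Z)=0 gives ω₀ = 1/√(LC).
Step 2 — ω₀ = 1/√(0.00352·1.73e-07) = 4.052e+04 rad/s.
Step 3 — f₀ = ω₀/(2π) = 6449 Hz.
Step 4 — Series Q: Q = ω₀L/R = 4.052e+04·0.00352/30 = 4.755.
Step 5 — 3dB bandwidth: Δω = ω₀/Q = 8523 rad/s; BW = Δω/(2π) = 1356 Hz.

(a) f₀ = 6449 Hz  (b) Q = 4.755  (c) BW = 1356 Hz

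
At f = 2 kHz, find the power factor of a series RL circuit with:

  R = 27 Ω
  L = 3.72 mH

Step 1 — Angular frequency: ω = 2π·f = 2π·2000 = 1.257e+04 rad/s.
Step 2 — Component impedances:
  R: Z = R = 27 Ω
  L: Z = jωL = j·1.257e+04·0.00372 = 0 + j46.75 Ω
Step 3 — Series combination: Z_total = R + L = 27 + j46.75 Ω = 53.98∠60.0° Ω.
Step 4 — Power factor: PF = cos(φ) = Re(Z)/|Z| = 27/53.984 = 0.5001.
Step 5 — Type: Im(Z) = 46.75 ⇒ lagging (phase φ = 60.0°).

PF = 0.5001 (lagging, φ = 60.0°)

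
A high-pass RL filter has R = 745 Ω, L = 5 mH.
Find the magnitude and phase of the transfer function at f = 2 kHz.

Step 1 — Angular frequency: ω = 2π·2000 = 1.257e+04 rad/s.
Step 2 — Transfer function: H(jω) = jωL/(R + jωL).
Step 3 — Numerator jωL = j·62.83; denominator R + jωL = 745 + j62.83.
Step 4 — H = 0.007063 + j0.08374.
Step 5 — Magnitude: |H| = 0.08404 (-21.5 dB); phase: φ = 85.2°.

|H| = 0.08404 (-21.5 dB), φ = 85.2°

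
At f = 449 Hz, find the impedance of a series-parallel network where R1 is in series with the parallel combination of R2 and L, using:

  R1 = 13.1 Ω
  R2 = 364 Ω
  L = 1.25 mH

Step 1 — Angular frequency: ω = 2π·f = 2π·449 = 2821 rad/s.
Step 2 — Component impedances:
  R1: Z = R = 13.1 Ω
  R2: Z = R = 364 Ω
  L: Z = jωL = j·2821·0.00125 = 0 + j3.526 Ω
Step 3 — Parallel branch: R2 || L = 1/(1/R2 + 1/L) = 0.03416 + j3.526 Ω.
Step 4 — Series with R1: Z_total = R1 + (R2 || L) = 13.13 + j3.526 Ω = 13.6∠15.0° Ω.

Z = 13.13 + j3.526 Ω = 13.6∠15.0° Ω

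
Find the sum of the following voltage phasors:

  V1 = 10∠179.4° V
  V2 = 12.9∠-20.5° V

Step 1 — Convert each phasor to rectangular form:
  V1 = 10·(cos(179.4°) + j·sin(179.4°)) = -9.999 + j0.1047 V
  V2 = 12.9·(cos(-20.5°) + j·sin(-20.5°)) = 12.08 - j4.518 V
Step 2 — Sum components: V_total = 2.084 - j4.413 V.
Step 3 — Convert to polar: |V_total| = 4.88 V, ∠V_total = -64.7°.

V_total = 4.88∠-64.7° V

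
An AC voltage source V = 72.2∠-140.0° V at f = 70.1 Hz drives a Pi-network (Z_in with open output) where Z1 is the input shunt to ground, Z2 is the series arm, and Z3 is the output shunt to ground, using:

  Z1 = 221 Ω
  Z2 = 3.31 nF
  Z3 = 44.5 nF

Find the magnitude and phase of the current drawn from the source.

Step 1 — Angular frequency: ω = 2π·f = 2π·70.1 = 440.5 rad/s.
Step 2 — Component impedances:
  Z1: Z = R = 221 Ω
  Z2: Z = 1/(jωC) = -j/(ω·C) = 0 - j6.859e+05 Ω
  Z3: Z = 1/(jωC) = -j/(ω·C) = 0 - j5.102e+04 Ω
Step 3 — With open output, the series arm Z2 and the output shunt Z3 appear in series to ground: Z2 + Z3 = 0 - j7.369e+05 Ω.
Step 4 — Parallel with input shunt Z1: Z_in = Z1 || (Z2 + Z3) = 221 - j0.06628 Ω = 221∠-0.0° Ω.
Step 5 — Source phasor: V = 72.2∠-140.0° V = -55.31 - j46.41 V.
Step 6 — Ohm's law: I = V / Z_total = (-55.31 - j46.41) / (221 - j0.06628) = -0.2502 - j0.2101 A.
Step 7 — Convert to polar: |I| = 0.3267 A, ∠I = -140.0°.

I = 0.3267∠-140.0° A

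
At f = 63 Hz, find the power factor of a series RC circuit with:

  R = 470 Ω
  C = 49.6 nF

Step 1 — Angular frequency: ω = 2π·f = 2π·63 = 395.8 rad/s.
Step 2 — Component impedances:
  R: Z = R = 470 Ω
  C: Z = 1/(jωC) = -j/(ω·C) = 0 - j5.093e+04 Ω
Step 3 — Series combination: Z_total = R + C = 470 - j5.093e+04 Ω = 5.094e+04∠-89.5° Ω.
Step 4 — Power factor: PF = cos(φ) = Re(Z)/|Z| = 470/5.094e+04 = 0.009227.
Step 5 — Type: Im(Z) = -5.093e+04 ⇒ leading (phase φ = -89.5°).

PF = 0.009227 (leading, φ = -89.5°)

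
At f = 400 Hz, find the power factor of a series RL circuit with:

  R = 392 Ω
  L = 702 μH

Step 1 — Angular frequency: ω = 2π·f = 2π·400 = 2513 rad/s.
Step 2 — Component impedances:
  R: Z = R = 392 Ω
  L: Z = jωL = j·2513·0.000702 = 0 + j1.764 Ω
Step 3 — Series combination: Z_total = R + L = 392 + j1.764 Ω = 392∠0.3° Ω.
Step 4 — Power factor: PF = cos(φ) = Re(Z)/|Z| = 392/392 = 1.
Step 5 — Type: Im(Z) = 1.764 ⇒ lagging (phase φ = 0.3°).

PF = 1 (lagging, φ = 0.3°)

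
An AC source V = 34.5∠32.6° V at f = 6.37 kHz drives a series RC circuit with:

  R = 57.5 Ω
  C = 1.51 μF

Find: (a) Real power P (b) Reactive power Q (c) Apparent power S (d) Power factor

Step 1 — Angular frequency: ω = 2π·f = 2π·6370 = 4.002e+04 rad/s.
Step 2 — Component impedances:
  R: Z = R = 57.5 Ω
  C: Z = 1/(jωC) = -j/(ω·C) = 0 - j16.55 Ω
Step 3 — Series combination: Z_total = R + C = 57.5 - j16.55 Ω = 59.83∠-16.1° Ω.
Step 4 — Source phasor: V = 34.5∠32.6° V = 29.06 + j18.59 V.
Step 5 — Current: I = V / Z = 0.3809 + j0.4329 A = 0.5766∠48.7° A.
Step 6 — Complex power: S = V·I* = 19.12 - j5.501 VA.
Step 7 — Real power: P = Re(S) = 19.12 W.
Step 8 — Reactive power: Q = Im(S) = -5.501 VAR.
Step 9 — Apparent power: |S| = 19.89 VA.
Step 10 — Power factor: PF = P/|S| = 0.961 (leading).

(a) P = 19.12 W  (b) Q = -5.501 VAR  (c) S = 19.89 VA  (d) PF = 0.961 (leading)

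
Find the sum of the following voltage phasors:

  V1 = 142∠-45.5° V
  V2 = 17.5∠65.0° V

Step 1 — Convert each phasor to rectangular form:
  V1 = 142·(cos(-45.5°) + j·sin(-45.5°)) = 99.53 - j101.3 V
  V2 = 17.5·(cos(65.0°) + j·sin(65.0°)) = 7.396 + j15.86 V
Step 2 — Sum components: V_total = 106.9 - j85.42 V.
Step 3 — Convert to polar: |V_total| = 136.9 V, ∠V_total = -38.6°.

V_total = 136.9∠-38.6° V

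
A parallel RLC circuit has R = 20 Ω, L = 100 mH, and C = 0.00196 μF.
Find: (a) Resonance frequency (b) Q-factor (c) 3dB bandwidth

Step 1 — Resonance: ω₀ = 1/√(LC) = 1/√(0.1·1.96e-09) = 7.143e+04 rad/s.
Step 2 — f₀ = ω₀/(2π) = 1.137e+04 Hz.
Step 3 — Parallel Q: Q = R/(ω₀L) = 20/(7.143e+04·0.1) = 0.0028.
Step 4 — Bandwidth: Δω = ω₀/Q = 2.551e+07 rad/s; BW = Δω/(2π) = 4.06e+06 Hz.

(a) f₀ = 1.137e+04 Hz  (b) Q = 0.0028  (c) BW = 4.06e+06 Hz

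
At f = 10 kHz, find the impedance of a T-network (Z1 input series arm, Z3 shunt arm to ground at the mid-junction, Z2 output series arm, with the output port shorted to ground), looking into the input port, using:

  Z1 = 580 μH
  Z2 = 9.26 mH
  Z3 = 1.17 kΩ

Step 1 — Angular frequency: ω = 2π·f = 2π·1e+04 = 6.283e+04 rad/s.
Step 2 — Component impedances:
  Z1: Z = jωL = j·6.283e+04·0.00058 = 0 + j36.44 Ω
  Z2: Z = jωL = j·6.283e+04·0.00926 = 0 + j581.8 Ω
  Z3: Z = R = 1170 Ω
Step 3 — With the output port shorted to ground, the output series arm Z2 runs from the junction to ground; the shunt arm Z3 also runs from the junction to ground. They appear in parallel: Z3 || Z2 = 232 + j466.5 Ω.
Step 4 — Series with input arm Z1: Z_in = Z1 + (Z3 || Z2) = 232 + j502.9 Ω = 553.8∠65.2° Ω.

Z = 232 + j502.9 Ω = 553.8∠65.2° Ω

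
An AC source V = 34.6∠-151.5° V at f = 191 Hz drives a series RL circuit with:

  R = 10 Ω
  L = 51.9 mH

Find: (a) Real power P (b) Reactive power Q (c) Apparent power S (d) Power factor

Step 1 — Angular frequency: ω = 2π·f = 2π·191 = 1200 rad/s.
Step 2 — Component impedances:
  R: Z = R = 10 Ω
  L: Z = jωL = j·1200·0.0519 = 0 + j62.28 Ω
Step 3 — Series combination: Z_total = R + L = 10 + j62.28 Ω = 63.08∠80.9° Ω.
Step 4 — Source phasor: V = 34.6∠-151.5° V = -30.41 - j16.51 V.
Step 5 — Current: I = V / Z = -0.3348 + j0.4344 A = 0.5485∠127.6° A.
Step 6 — Complex power: S = V·I* = 3.008 + j18.74 VA.
Step 7 — Real power: P = Re(S) = 3.008 W.
Step 8 — Reactive power: Q = Im(S) = 18.74 VAR.
Step 9 — Apparent power: |S| = 18.98 VA.
Step 10 — Power factor: PF = P/|S| = 0.1585 (lagging).

(a) P = 3.008 W  (b) Q = 18.74 VAR  (c) S = 18.98 VA  (d) PF = 0.1585 (lagging)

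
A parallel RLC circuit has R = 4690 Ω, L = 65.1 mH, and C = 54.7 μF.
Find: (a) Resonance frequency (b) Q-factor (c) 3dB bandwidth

Step 1 — Resonance: ω₀ = 1/√(LC) = 1/√(0.0651·5.47e-05) = 529.9 rad/s.
Step 2 — f₀ = ω₀/(2π) = 84.34 Hz.
Step 3 — Parallel Q: Q = R/(ω₀L) = 4690/(529.9·0.0651) = 135.9.
Step 4 — Bandwidth: Δω = ω₀/Q = 3.898 rad/s; BW = Δω/(2π) = 0.6204 Hz.

(a) f₀ = 84.34 Hz  (b) Q = 135.9  (c) BW = 0.6204 Hz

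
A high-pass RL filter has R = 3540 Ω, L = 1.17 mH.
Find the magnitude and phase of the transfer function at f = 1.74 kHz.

Step 1 — Angular frequency: ω = 2π·1740 = 1.093e+04 rad/s.
Step 2 — Transfer function: H(jω) = jωL/(R + jωL).
Step 3 — Numerator jωL = j·12.79; denominator R + jωL = 3540 + j12.79.
Step 4 — H = 1.306e-05 + j0.003613.
Step 5 — Magnitude: |H| = 0.003613 (-48.8 dB); phase: φ = 89.8°.

|H| = 0.003613 (-48.8 dB), φ = 89.8°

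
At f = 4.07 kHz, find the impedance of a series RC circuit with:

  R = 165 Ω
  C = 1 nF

Step 1 — Angular frequency: ω = 2π·f = 2π·4070 = 2.557e+04 rad/s.
Step 2 — Component impedances:
  R: Z = R = 165 Ω
  C: Z = 1/(jωC) = -j/(ω·C) = 0 - j3.91e+04 Ω
Step 3 — Series combination: Z_total = R + C = 165 - j3.91e+04 Ω = 3.91e+04∠-89.8° Ω.

Z = 165 - j3.91e+04 Ω = 3.91e+04∠-89.8° Ω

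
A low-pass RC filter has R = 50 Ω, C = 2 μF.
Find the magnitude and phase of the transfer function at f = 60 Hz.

Step 1 — Angular frequency: ω = 2π·60 = 377 rad/s.
Step 2 — Transfer function: H(jω) = 1/(1 + jωRC).
Step 3 — Denominator: 1 + jωRC = 1 + j·377·50·2e-06 = 1 + j0.0377.
Step 4 — H = 0.9986 - j0.03765.
Step 5 — Magnitude: |H| = 0.9993 (-0.0 dB); phase: φ = -2.2°.

|H| = 0.9993 (-0.0 dB), φ = -2.2°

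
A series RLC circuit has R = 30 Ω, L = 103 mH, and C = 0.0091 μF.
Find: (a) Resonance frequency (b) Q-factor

Step 1 — Resonance condition Im(Z)=0 gives ω₀ = 1/√(LC).
Step 2 — ω₀ = 1/√(0.103·9.1e-09) = 3.266e+04 rad/s.
Step 3 — f₀ = ω₀/(2π) = 5199 Hz.
Step 4 — Series Q: Q = ω₀L/R = 3.266e+04·0.103/30 = 112.1.

(a) f₀ = 5199 Hz  (b) Q = 112.1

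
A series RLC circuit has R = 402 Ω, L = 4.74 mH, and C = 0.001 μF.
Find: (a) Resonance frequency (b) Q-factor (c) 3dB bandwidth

Step 1 — Resonance: ω₀ = 1/√(LC) = 1/√(0.00474·1e-09) = 4.593e+05 rad/s.
Step 2 — f₀ = ω₀/(2π) = 7.31e+04 Hz.
Step 3 — Series Q: Q = ω₀L/R = 4.593e+05·0.00474/402 = 5.416.
Step 4 — Bandwidth: Δω = ω₀/Q = 8.481e+04 rad/s; BW = Δω/(2π) = 1.35e+04 Hz.

(a) f₀ = 7.31e+04 Hz  (b) Q = 5.416  (c) BW = 1.35e+04 Hz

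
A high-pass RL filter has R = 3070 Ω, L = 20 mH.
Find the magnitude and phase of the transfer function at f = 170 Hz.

Step 1 — Angular frequency: ω = 2π·170 = 1068 rad/s.
Step 2 — Transfer function: H(jω) = jωL/(R + jωL).
Step 3 — Numerator jωL = j·21.36; denominator R + jωL = 3070 + j21.36.
Step 4 — H = 4.842e-05 + j0.006958.
Step 5 — Magnitude: |H| = 0.006958 (-43.1 dB); phase: φ = 89.6°.

|H| = 0.006958 (-43.1 dB), φ = 89.6°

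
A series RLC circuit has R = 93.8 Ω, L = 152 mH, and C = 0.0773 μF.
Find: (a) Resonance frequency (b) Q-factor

Step 1 — Resonance condition Im(Z)=0 gives ω₀ = 1/√(LC).
Step 2 — ω₀ = 1/√(0.152·7.73e-08) = 9225 rad/s.
Step 3 — f₀ = ω₀/(2π) = 1468 Hz.
Step 4 — Series Q: Q = ω₀L/R = 9225·0.152/93.8 = 14.95.

(a) f₀ = 1468 Hz  (b) Q = 14.95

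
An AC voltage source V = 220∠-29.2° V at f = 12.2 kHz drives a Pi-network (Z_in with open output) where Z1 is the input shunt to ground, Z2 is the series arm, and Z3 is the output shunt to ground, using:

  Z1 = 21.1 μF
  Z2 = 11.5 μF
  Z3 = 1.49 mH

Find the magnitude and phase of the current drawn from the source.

Step 1 — Angular frequency: ω = 2π·f = 2π·1.22e+04 = 7.665e+04 rad/s.
Step 2 — Component impedances:
  Z1: Z = 1/(jωC) = -j/(ω·C) = 0 - j0.6183 Ω
  Z2: Z = 1/(jωC) = -j/(ω·C) = 0 - j1.134 Ω
  Z3: Z = jωL = j·7.665e+04·0.00149 = 0 + j114.2 Ω
Step 3 — With open output, the series arm Z2 and the output shunt Z3 appear in series to ground: Z2 + Z3 = 0 + j113.1 Ω.
Step 4 — Parallel with input shunt Z1: Z_in = Z1 || (Z2 + Z3) = 0 - j0.6217 Ω = 0.6217∠-90.0° Ω.
Step 5 — Source phasor: V = 220∠-29.2° V = 192 - j107.3 V.
Step 6 — Ohm's law: I = V / Z_total = (192 - j107.3) / (0 - j0.6217) = 172.6 + j308.9 A.
Step 7 — Convert to polar: |I| = 353.9 A, ∠I = 60.8°.

I = 353.9∠60.8° A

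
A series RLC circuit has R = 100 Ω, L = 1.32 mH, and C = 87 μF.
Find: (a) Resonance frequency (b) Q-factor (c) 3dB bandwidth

Step 1 — Resonance: ω₀ = 1/√(LC) = 1/√(0.00132·8.7e-05) = 2951 rad/s.
Step 2 — f₀ = ω₀/(2π) = 469.6 Hz.
Step 3 — Series Q: Q = ω₀L/R = 2951·0.00132/100 = 0.03895.
Step 4 — Bandwidth: Δω = ω₀/Q = 7.576e+04 rad/s; BW = Δω/(2π) = 1.206e+04 Hz.

(a) f₀ = 469.6 Hz  (b) Q = 0.03895  (c) BW = 1.206e+04 Hz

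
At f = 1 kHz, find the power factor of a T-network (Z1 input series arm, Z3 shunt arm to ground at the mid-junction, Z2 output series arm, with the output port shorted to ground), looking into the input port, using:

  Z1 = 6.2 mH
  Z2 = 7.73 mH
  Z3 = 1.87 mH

Step 1 — Angular frequency: ω = 2π·f = 2π·1000 = 6283 rad/s.
Step 2 — Component impedances:
  Z1: Z = jωL = j·6283·0.0062 = 0 + j38.96 Ω
  Z2: Z = jωL = j·6283·0.00773 = 0 + j48.57 Ω
  Z3: Z = jωL = j·6283·0.00187 = 0 + j11.75 Ω
Step 3 — With the output port shorted to ground, the output series arm Z2 runs from the junction to ground; the shunt arm Z3 also runs from the junction to ground. They appear in parallel: Z3 || Z2 = 0 + j9.461 Ω.
Step 4 — Series with input arm Z1: Z_in = Z1 + (Z3 || Z2) = 0 + j48.42 Ω = 48.42∠90.0° Ω.
Step 5 — Power factor: PF = cos(φ) = Re(Z)/|Z| = 0/48.42 = 0.
Step 6 — Type: Im(Z) = 48.42 ⇒ lagging (phase φ = 90.0°).

PF = 0 (lagging, φ = 90.0°)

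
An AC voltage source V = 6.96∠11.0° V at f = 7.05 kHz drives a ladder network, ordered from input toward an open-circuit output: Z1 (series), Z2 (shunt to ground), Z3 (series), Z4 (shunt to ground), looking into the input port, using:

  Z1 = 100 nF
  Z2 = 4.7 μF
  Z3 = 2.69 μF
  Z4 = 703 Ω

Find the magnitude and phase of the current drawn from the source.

Step 1 — Angular frequency: ω = 2π·f = 2π·7050 = 4.43e+04 rad/s.
Step 2 — Component impedances:
  Z1: Z = 1/(jωC) = -j/(ω·C) = 0 - j225.8 Ω
  Z2: Z = 1/(jωC) = -j/(ω·C) = 0 - j4.803 Ω
  Z3: Z = 1/(jωC) = -j/(ω·C) = 0 - j8.392 Ω
  Z4: Z = R = 703 Ω
Step 3 — Ladder network (open output): work backward from the far end, alternating series and parallel combinations. Z_in = 0.03281 - j230.6 Ω = 230.6∠-90.0° Ω.
Step 4 — Source phasor: V = 6.96∠11.0° V = 6.832 + j1.328 V.
Step 5 — Ohm's law: I = V / Z_total = (6.832 + j1.328) / (0.03281 - j230.6) = -0.005756 + j0.02963 A.
Step 6 — Convert to polar: |I| = 0.03019 A, ∠I = 101.0°.

I = 0.03019∠101.0° A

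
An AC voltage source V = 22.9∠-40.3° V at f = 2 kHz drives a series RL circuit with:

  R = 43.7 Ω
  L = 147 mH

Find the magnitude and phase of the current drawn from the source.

Step 1 — Angular frequency: ω = 2π·f = 2π·2000 = 1.257e+04 rad/s.
Step 2 — Component impedances:
  R: Z = R = 43.7 Ω
  L: Z = jωL = j·1.257e+04·0.147 = 0 + j1847 Ω
Step 3 — Series combination: Z_total = R + L = 43.7 + j1847 Ω = 1848∠88.6° Ω.
Step 4 — Source phasor: V = 22.9∠-40.3° V = 17.47 - j14.81 V.
Step 5 — Ohm's law: I = V / Z_total = (17.47 - j14.81) / (43.7 + j1847) = -0.00779 - j0.009639 A.
Step 6 — Convert to polar: |I| = 0.01239 A, ∠I = -128.9°.

I = 0.01239∠-128.9° A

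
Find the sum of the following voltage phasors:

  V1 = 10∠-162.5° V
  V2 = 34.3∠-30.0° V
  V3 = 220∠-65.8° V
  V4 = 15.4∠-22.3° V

Step 1 — Convert each phasor to rectangular form:
  V1 = 10·(cos(-162.5°) + j·sin(-162.5°)) = -9.537 - j3.007 V
  V2 = 34.3·(cos(-30.0°) + j·sin(-30.0°)) = 29.7 - j17.15 V
  V3 = 220·(cos(-65.8°) + j·sin(-65.8°)) = 90.18 - j200.7 V
  V4 = 15.4·(cos(-22.3°) + j·sin(-22.3°)) = 14.25 - j5.844 V
Step 2 — Sum components: V_total = 124.6 - j226.7 V.
Step 3 — Convert to polar: |V_total| = 258.7 V, ∠V_total = -61.2°.

V_total = 258.7∠-61.2° V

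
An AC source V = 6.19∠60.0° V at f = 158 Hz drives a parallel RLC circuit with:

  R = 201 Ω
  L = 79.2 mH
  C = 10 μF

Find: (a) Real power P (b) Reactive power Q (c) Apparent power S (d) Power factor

Step 1 — Angular frequency: ω = 2π·f = 2π·158 = 992.7 rad/s.
Step 2 — Component impedances:
  R: Z = R = 201 Ω
  L: Z = jωL = j·992.7·0.0792 = 0 + j78.63 Ω
  C: Z = 1/(jωC) = -j/(ω·C) = 0 - j100.7 Ω
Step 3 — Parallel combination: 1/Z_total = 1/R + 1/L + 1/C; Z_total = 152.9 + j85.77 Ω = 175.3∠29.3° Ω.
Step 4 — Source phasor: V = 6.19∠60.0° V = 3.095 + j5.361 V.
Step 5 — Current: I = V / Z = 0.03036 + j0.01803 A = 0.03531∠30.7° A.
Step 6 — Complex power: S = V·I* = 0.1906 + j0.1069 VA.
Step 7 — Real power: P = Re(S) = 0.1906 W.
Step 8 — Reactive power: Q = Im(S) = 0.1069 VAR.
Step 9 — Apparent power: |S| = 0.2186 VA.
Step 10 — Power factor: PF = P/|S| = 0.8721 (lagging).

(a) P = 0.1906 W  (b) Q = 0.1069 VAR  (c) S = 0.2186 VA  (d) PF = 0.8721 (lagging)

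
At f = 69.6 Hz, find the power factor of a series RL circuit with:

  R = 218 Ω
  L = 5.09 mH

Step 1 — Angular frequency: ω = 2π·f = 2π·69.6 = 437.3 rad/s.
Step 2 — Component impedances:
  R: Z = R = 218 Ω
  L: Z = jωL = j·437.3·0.00509 = 0 + j2.226 Ω
Step 3 — Series combination: Z_total = R + L = 218 + j2.226 Ω = 218∠0.6° Ω.
Step 4 — Power factor: PF = cos(φ) = Re(Z)/|Z| = 218/218.011 = 0.9999.
Step 5 — Type: Im(Z) = 2.226 ⇒ lagging (phase φ = 0.6°).

PF = 0.9999 (lagging, φ = 0.6°)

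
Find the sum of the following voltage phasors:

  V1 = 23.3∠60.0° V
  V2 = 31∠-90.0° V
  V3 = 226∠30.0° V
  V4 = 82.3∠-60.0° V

Step 1 — Convert each phasor to rectangular form:
  V1 = 23.3·(cos(60.0°) + j·sin(60.0°)) = 11.65 + j20.18 V
  V2 = 31·(cos(-90.0°) + j·sin(-90.0°)) = 0 - j31 V
  V3 = 226·(cos(30.0°) + j·sin(30.0°)) = 195.7 + j113 V
  V4 = 82.3·(cos(-60.0°) + j·sin(-60.0°)) = 41.15 - j71.27 V
Step 2 — Sum components: V_total = 248.5 + j30.9 V.
Step 3 — Convert to polar: |V_total| = 250.4 V, ∠V_total = 7.1°.

V_total = 250.4∠7.1° V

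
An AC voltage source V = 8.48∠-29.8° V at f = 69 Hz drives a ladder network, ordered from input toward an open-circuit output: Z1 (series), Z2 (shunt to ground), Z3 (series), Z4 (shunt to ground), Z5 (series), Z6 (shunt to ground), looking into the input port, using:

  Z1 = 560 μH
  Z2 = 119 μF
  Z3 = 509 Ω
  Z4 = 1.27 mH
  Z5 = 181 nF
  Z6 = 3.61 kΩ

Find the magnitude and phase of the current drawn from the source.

Step 1 — Angular frequency: ω = 2π·f = 2π·69 = 433.5 rad/s.
Step 2 — Component impedances:
  Z1: Z = jωL = j·433.5·0.00056 = 0 + j0.2428 Ω
  Z2: Z = 1/(jωC) = -j/(ω·C) = 0 - j19.38 Ω
  Z3: Z = R = 509 Ω
  Z4: Z = jωL = j·433.5·0.00127 = 0 + j0.5506 Ω
  Z5: Z = 1/(jωC) = -j/(ω·C) = 0 - j1.274e+04 Ω
  Z6: Z = R = 3610 Ω
Step 3 — Ladder network (open output): work backward from the far end, alternating series and parallel combinations. Z_in = 0.7371 - j19.11 Ω = 19.13∠-87.8° Ω.
Step 4 — Source phasor: V = 8.48∠-29.8° V = 7.359 - j4.214 V.
Step 5 — Ohm's law: I = V / Z_total = (7.359 - j4.214) / (0.7371 - j19.11) = 0.235 + j0.3759 A.
Step 6 — Convert to polar: |I| = 0.4433 A, ∠I = 58.0°.

I = 0.4433∠58.0° A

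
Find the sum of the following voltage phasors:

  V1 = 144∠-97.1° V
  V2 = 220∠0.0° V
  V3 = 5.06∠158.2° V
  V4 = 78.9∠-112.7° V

Step 1 — Convert each phasor to rectangular form:
  V1 = 144·(cos(-97.1°) + j·sin(-97.1°)) = -17.8 - j142.9 V
  V2 = 220·(cos(0.0°) + j·sin(0.0°)) = 220 V
  V3 = 5.06·(cos(158.2°) + j·sin(158.2°)) = -4.698 + j1.879 V
  V4 = 78.9·(cos(-112.7°) + j·sin(-112.7°)) = -30.45 - j72.79 V
Step 2 — Sum components: V_total = 167.1 - j213.8 V.
Step 3 — Convert to polar: |V_total| = 271.3 V, ∠V_total = -52.0°.

V_total = 271.3∠-52.0° V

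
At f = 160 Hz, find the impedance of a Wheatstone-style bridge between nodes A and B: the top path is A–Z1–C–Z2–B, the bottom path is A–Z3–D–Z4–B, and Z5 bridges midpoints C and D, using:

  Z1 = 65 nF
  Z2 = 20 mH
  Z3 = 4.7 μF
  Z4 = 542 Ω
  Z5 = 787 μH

Step 1 — Angular frequency: ω = 2π·f = 2π·160 = 1005 rad/s.
Step 2 — Component impedances:
  Z1: Z = 1/(jωC) = -j/(ω·C) = 0 - j1.53e+04 Ω
  Z2: Z = jωL = j·1005·0.02 = 0 + j20.11 Ω
  Z3: Z = 1/(jωC) = -j/(ω·C) = 0 - j211.6 Ω
  Z4: Z = R = 542 Ω
  Z5: Z = jωL = j·1005·0.000787 = 0 + j0.7912 Ω
Step 3 — Bridge requires nodal analysis (the Z5 bridge couples midpoints C and D, so the two paths cannot be reduced to a simple series/parallel combination). Setting node B to ground and injecting 1 A at node A, the 3-node admittance system at A, C, D solves to V_A = Z_AB = 0.8037 - j187.9 Ω = 187.9∠-89.8° Ω.

Z = 0.8037 - j187.9 Ω = 187.9∠-89.8° Ω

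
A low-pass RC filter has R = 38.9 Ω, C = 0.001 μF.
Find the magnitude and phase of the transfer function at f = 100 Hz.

Step 1 — Angular frequency: ω = 2π·100 = 628.3 rad/s.
Step 2 — Transfer function: H(jω) = 1/(1 + jωRC).
Step 3 — Denominator: 1 + jωRC = 1 + j·628.3·38.9·1e-09 = 1 + j2.444e-05.
Step 4 — H = 1 - j2.444e-05.
Step 5 — Magnitude: |H| = 1 (-0.0 dB); phase: φ = -0.0°.

|H| = 1 (-0.0 dB), φ = -0.0°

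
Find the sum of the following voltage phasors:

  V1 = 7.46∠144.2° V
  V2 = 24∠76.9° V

Step 1 — Convert each phasor to rectangular form:
  V1 = 7.46·(cos(144.2°) + j·sin(144.2°)) = -6.051 + j4.364 V
  V2 = 24·(cos(76.9°) + j·sin(76.9°)) = 5.44 + j23.38 V
Step 2 — Sum components: V_total = -0.6109 + j27.74 V.
Step 3 — Convert to polar: |V_total| = 27.75 V, ∠V_total = 91.3°.

V_total = 27.75∠91.3° V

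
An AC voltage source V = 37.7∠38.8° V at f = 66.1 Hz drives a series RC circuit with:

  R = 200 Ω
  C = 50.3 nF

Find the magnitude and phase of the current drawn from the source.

Step 1 — Angular frequency: ω = 2π·f = 2π·66.1 = 415.3 rad/s.
Step 2 — Component impedances:
  R: Z = R = 200 Ω
  C: Z = 1/(jωC) = -j/(ω·C) = 0 - j4.787e+04 Ω
Step 3 — Series combination: Z_total = R + C = 200 - j4.787e+04 Ω = 4.787e+04∠-89.8° Ω.
Step 4 — Source phasor: V = 37.7∠38.8° V = 29.38 + j23.62 V.
Step 5 — Ohm's law: I = V / Z_total = (29.38 + j23.62) / (200 - j4.787e+04) = -0.0004909 + j0.0006158 A.
Step 6 — Convert to polar: |I| = 0.0007876 A, ∠I = 128.6°.

I = 0.0007876∠128.6° A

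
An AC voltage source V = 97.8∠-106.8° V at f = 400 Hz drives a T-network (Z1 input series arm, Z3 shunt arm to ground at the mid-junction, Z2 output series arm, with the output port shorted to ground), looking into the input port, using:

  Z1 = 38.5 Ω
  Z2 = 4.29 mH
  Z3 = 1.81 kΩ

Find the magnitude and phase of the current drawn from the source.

Step 1 — Angular frequency: ω = 2π·f = 2π·400 = 2513 rad/s.
Step 2 — Component impedances:
  Z1: Z = R = 38.5 Ω
  Z2: Z = jωL = j·2513·0.00429 = 0 + j10.78 Ω
  Z3: Z = R = 1810 Ω
Step 3 — With the output port shorted to ground, the output series arm Z2 runs from the junction to ground; the shunt arm Z3 also runs from the junction to ground. They appear in parallel: Z3 || Z2 = 0.06422 + j10.78 Ω.
Step 4 — Series with input arm Z1: Z_in = Z1 + (Z3 || Z2) = 38.56 + j10.78 Ω = 40.04∠15.6° Ω.
Step 5 — Source phasor: V = 97.8∠-106.8° V = -28.27 - j93.63 V.
Step 6 — Ohm's law: I = V / Z_total = (-28.27 - j93.63) / (38.56 + j10.78) = -1.309 - j2.062 A.
Step 7 — Convert to polar: |I| = 2.442 A, ∠I = -122.4°.

I = 2.442∠-122.4° A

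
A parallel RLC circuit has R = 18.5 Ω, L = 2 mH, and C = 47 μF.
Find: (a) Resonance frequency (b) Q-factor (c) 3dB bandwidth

Step 1 — Resonance: ω₀ = 1/√(LC) = 1/√(0.002·4.7e-05) = 3262 rad/s.
Step 2 — f₀ = ω₀/(2π) = 519.1 Hz.
Step 3 — Parallel Q: Q = R/(ω₀L) = 18.5/(3262·0.002) = 2.836.
Step 4 — Bandwidth: Δω = ω₀/Q = 1150 rad/s; BW = Δω/(2π) = 183 Hz.

(a) f₀ = 519.1 Hz  (b) Q = 2.836  (c) BW = 183 Hz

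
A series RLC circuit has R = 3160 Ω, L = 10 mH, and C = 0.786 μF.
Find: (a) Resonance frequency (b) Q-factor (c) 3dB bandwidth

Step 1 — Resonance condition Im(Z)=0 gives ω₀ = 1/√(LC).
Step 2 — ω₀ = 1/√(0.01·7.86e-07) = 1.128e+04 rad/s.
Step 3 — f₀ = ω₀/(2π) = 1795 Hz.
Step 4 — Series Q: Q = ω₀L/R = 1.128e+04·0.01/3160 = 0.03569.
Step 5 — 3dB bandwidth: Δω = ω₀/Q = 3.16e+05 rad/s; BW = Δω/(2π) = 5.029e+04 Hz.

(a) f₀ = 1795 Hz  (b) Q = 0.03569  (c) BW = 5.029e+04 Hz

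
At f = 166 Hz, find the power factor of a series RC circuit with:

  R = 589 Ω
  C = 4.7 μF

Step 1 — Angular frequency: ω = 2π·f = 2π·166 = 1043 rad/s.
Step 2 — Component impedances:
  R: Z = R = 589 Ω
  C: Z = 1/(jωC) = -j/(ω·C) = 0 - j204 Ω
Step 3 — Series combination: Z_total = R + C = 589 - j204 Ω = 623.3∠-19.1° Ω.
Step 4 — Power factor: PF = cos(φ) = Re(Z)/|Z| = 589/623.32 = 0.9449.
Step 5 — Type: Im(Z) = -204 ⇒ leading (phase φ = -19.1°).

PF = 0.9449 (leading, φ = -19.1°)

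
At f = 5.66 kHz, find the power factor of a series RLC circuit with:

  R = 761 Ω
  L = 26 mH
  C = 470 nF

Step 1 — Angular frequency: ω = 2π·f = 2π·5660 = 3.556e+04 rad/s.
Step 2 — Component impedances:
  R: Z = R = 761 Ω
  L: Z = jωL = j·3.556e+04·0.026 = 0 + j924.6 Ω
  C: Z = 1/(jωC) = -j/(ω·C) = 0 - j59.83 Ω
Step 3 — Series combination: Z_total = R + L + C = 761 + j864.8 Ω = 1152∠48.7° Ω.
Step 4 — Power factor: PF = cos(φ) = Re(Z)/|Z| = 761/1152 = 0.6606.
Step 5 — Type: Im(Z) = 864.8 ⇒ lagging (phase φ = 48.7°).

PF = 0.6606 (lagging, φ = 48.7°)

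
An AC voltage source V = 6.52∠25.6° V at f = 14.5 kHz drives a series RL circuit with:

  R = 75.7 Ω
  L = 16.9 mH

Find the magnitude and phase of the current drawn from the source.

Step 1 — Angular frequency: ω = 2π·f = 2π·1.45e+04 = 9.111e+04 rad/s.
Step 2 — Component impedances:
  R: Z = R = 75.7 Ω
  L: Z = jωL = j·9.111e+04·0.0169 = 0 + j1540 Ω
Step 3 — Series combination: Z_total = R + L = 75.7 + j1540 Ω = 1542∠87.2° Ω.
Step 4 — Source phasor: V = 6.52∠25.6° V = 5.88 + j2.817 V.
Step 5 — Ohm's law: I = V / Z_total = (5.88 + j2.817) / (75.7 + j1540) = 0.002013 - j0.00372 A.
Step 6 — Convert to polar: |I| = 0.004229 A, ∠I = -61.6°.

I = 0.004229∠-61.6° A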